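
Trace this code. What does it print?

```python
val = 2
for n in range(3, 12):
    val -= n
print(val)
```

n=3: val = 2-3 = -1
n=4: val = (-1)-4 = -5
n=5: val = (-5)-5 = -10
n=6: val = (-10)-6 = -16
n=7: val = (-16)-7 = -23
n=8: val = (-23)-8 = -31
n=9: val = (-31)-9 = -40
n=10: val = (-40)-10 = -50
n=11: val = (-50)-11 = -61

-61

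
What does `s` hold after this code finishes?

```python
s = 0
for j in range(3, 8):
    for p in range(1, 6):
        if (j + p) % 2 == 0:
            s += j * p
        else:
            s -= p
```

159

j=3,p=1: even sum, s = 0+3 = 3
j=3,p=2: odd sum, s = 3-2 = 1
j=3,p=3: even sum, s = 1+9 = 10
j=3,p=4: odd sum, s = 10-4 = 6
j=3,p=5: even sum, s = 6+15 = 21
j=4,p=1: odd sum, s = 21-1 = 20
j=4,p=2: even sum, s = 20+8 = 28
j=4,p=3: odd sum, s = 28-3 = 25
j=4,p=4: even sum, s = 25+16 = 41
j=4,p=5: odd sum, s = 41-5 = 36
j=5,p=1: even sum, s = 36+5 = 41
j=5,p=2: odd sum, s = 41-2 = 39
j=5,p=3: even sum, s = 39+15 = 54
j=5,p=4: odd sum, s = 54-4 = 50
j=5,p=5: even sum, s = 50+25 = 75
j=6,p=1: odd sum, s = 75-1 = 74
j=6,p=2: even sum, s = 74+12 = 86
j=6,p=3: odd sum, s = 86-3 = 83
j=6,p=4: even sum, s = 83+24 = 107
j=6,p=5: odd sum, s = 107-5 = 102
j=7,p=1: even sum, s = 102+7 = 109
j=7,p=2: odd sum, s = 109-2 = 107
j=7,p=3: even sum, s = 107+21 = 128
j=7,p=4: odd sum, s = 128-4 = 124
j=7,p=5: even sum, s = 124+35 = 159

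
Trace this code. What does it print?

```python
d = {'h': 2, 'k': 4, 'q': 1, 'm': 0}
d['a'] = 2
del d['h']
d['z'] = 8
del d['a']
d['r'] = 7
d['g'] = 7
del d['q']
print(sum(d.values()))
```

26

d['a'] = 2 → {'h': 2, 'k': 4, 'q': 1, 'm': 0, 'a': 2}
del 'h' → {'k': 4, 'q': 1, 'm': 0, 'a': 2}
d['z'] = 8 → {'k': 4, 'q': 1, 'm': 0, 'a': 2, 'z': 8}
del 'a' → {'k': 4, 'q': 1, 'm': 0, 'z': 8}
d['r'] = 7 → {'k': 4, 'q': 1, 'm': 0, 'z': 8, 'r': 7}
d['g'] = 7 → {'k': 4, 'q': 1, 'm': 0, 'z': 8, 'r': 7, 'g': 7}
del 'q' → {'k': 4, 'm': 0, 'z': 8, 'r': 7, 'g': 7}
sum of values = 26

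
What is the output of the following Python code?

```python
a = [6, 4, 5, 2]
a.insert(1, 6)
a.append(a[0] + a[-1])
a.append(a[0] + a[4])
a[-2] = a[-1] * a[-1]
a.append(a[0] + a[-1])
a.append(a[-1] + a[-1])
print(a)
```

insert 6 at 1 → [6, 6, 4, 5, 2]
append a[0]+a[-1] = 6+2 = 8 → [6, 6, 4, 5, 2, 8]
append a[0]+a[4] = 6+2 = 8 → [6, 6, 4, 5, 2, 8, 8]
a[-2] = a[-1]*a[-1] = 8*8 = 64 → [6, 6, 4, 5, 2, 64, 8]
append a[0]+a[-1] = 6+8 = 14 → [6, 6, 4, 5, 2, 64, 8, 14]
append a[-1]+a[-1] = 14+14 = 28 → [6, 6, 4, 5, 2, 64, 8, 14, 28]

[6, 6, 4, 5, 2, 64, 8, 14, 28]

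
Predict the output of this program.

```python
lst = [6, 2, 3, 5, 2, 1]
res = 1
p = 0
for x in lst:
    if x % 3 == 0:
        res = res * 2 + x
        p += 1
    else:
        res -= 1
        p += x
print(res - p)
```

x=6: %3==0, res = 1*2+6 = 8; p=1
x=2: not %3==0, res = 8-1 = 7; p=3
x=3: %3==0, res = 7*2+3 = 17; p=4
x=5: not %3==0, res = 17-1 = 16; p=9
x=2: not %3==0, res = 16-1 = 15; p=11
x=1: not %3==0, res = 15-1 = 14; p=12
res-p = 14-12 = 2

2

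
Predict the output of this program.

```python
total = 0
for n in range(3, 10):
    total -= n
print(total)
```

n=3: total = 0-3 = -3
n=4: total = (-3)-4 = -7
n=5: total = (-7)-5 = -12
n=6: total = (-12)-6 = -18
n=7: total = (-18)-7 = -25
n=8: total = (-25)-8 = -33
n=9: total = (-33)-9 = -42

-42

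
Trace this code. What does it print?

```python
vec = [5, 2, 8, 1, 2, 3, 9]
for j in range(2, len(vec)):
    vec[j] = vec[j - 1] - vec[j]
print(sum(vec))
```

j=2: vec[2] = 2-8 = -6 → [5, 2, -6, 1, 2, 3, 9]
j=3: vec[3] = (-6)-1 = -7 → [5, 2, -6, -7, 2, 3, 9]
j=4: vec[4] = (-7)-2 = -9 → [5, 2, -6, -7, -9, 3, 9]
j=5: vec[5] = (-9)-3 = -12 → [5, 2, -6, -7, -9, -12, 9]
j=6: vec[6] = (-12)-9 = -21 → [5, 2, -6, -7, -9, -12, -21]
sum = -48

-48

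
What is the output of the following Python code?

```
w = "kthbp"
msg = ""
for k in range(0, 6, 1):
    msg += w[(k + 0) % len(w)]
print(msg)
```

kthbpk

k=0: add w[0]='k' → 'k'
k=1: add w[1]='t' → 'kt'
k=2: add w[2]='h' → 'kth'
k=3: add w[3]='b' → 'kthb'
k=4: add w[4]='p' → 'kthbp'
k=5: add w[0]='k' → 'kthbpk'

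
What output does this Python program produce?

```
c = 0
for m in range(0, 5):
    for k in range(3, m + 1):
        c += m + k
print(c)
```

21

m=3,k=3: c = 0+6 = 6
m=4,k=3: c = 6+7 = 13
m=4,k=4: c = 13+8 = 21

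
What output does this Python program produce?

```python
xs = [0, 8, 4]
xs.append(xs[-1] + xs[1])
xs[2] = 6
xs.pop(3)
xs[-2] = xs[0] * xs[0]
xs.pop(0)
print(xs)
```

[0, 6]

append xs[-1]+xs[1] = 4+8 = 12 → [0, 8, 4, 12]
xs[2] = 6 → [0, 8, 6, 12]
pop(3) removes 12 → [0, 8, 6]
xs[-2] = xs[0]*xs[0] = 0*0 = 0 → [0, 0, 6]
pop(0) removes 0 → [0, 6]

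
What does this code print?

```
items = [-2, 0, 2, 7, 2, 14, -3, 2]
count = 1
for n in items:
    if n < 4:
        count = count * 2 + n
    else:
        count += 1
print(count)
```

n=-2: <4, count = 1*2+(-2) = 0
n=0: <4, count = 0*2+0 = 0
n=2: <4, count = 0*2+2 = 2
n=7: not <4, count = 2+1 = 3
n=2: <4, count = 3*2+2 = 8
n=14: not <4, count = 8+1 = 9
n=-3: <4, count = 9*2+(-3) = 15
n=2: <4, count = 15*2+2 = 32

32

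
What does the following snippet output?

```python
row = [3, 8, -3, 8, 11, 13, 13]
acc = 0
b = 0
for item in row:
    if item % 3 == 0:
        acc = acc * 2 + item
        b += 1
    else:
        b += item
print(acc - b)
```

item=3: %3==0, acc = 0*2+3 = 3; b=1
item=8: not %3==0; b=9
item=-3: %3==0, acc = 3*2+(-3) = 3; b=10
item=8: not %3==0; b=18
item=11: not %3==0; b=29
item=13: not %3==0; b=42
item=13: not %3==0; b=55
acc-b = 3-55 = -52

-52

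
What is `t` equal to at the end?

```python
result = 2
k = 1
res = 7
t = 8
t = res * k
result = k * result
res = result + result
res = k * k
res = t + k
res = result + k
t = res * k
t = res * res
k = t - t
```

9

t = 7*1 = 7
result = 1*2 = 2
res = 2+2 = 4
res = 1*1 = 1
res = 7+1 = 8
res = 2+1 = 3
t = 3*1 = 3
t = 3*3 = 9
k = 9-9 = 0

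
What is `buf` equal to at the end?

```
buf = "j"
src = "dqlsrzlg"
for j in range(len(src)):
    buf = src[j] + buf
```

j=0: prepend 'd' → 'dj'
j=1: prepend 'q' → 'qdj'
j=2: prepend 'l' → 'lqdj'
j=3: prepend 's' → 'slqdj'
j=4: prepend 'r' → 'rslqdj'
j=5: prepend 'z' → 'zrslqdj'
j=6: prepend 'l' → 'lzrslqdj'
j=7: prepend 'g' → 'glzrslqdj'

'glzrslqdj'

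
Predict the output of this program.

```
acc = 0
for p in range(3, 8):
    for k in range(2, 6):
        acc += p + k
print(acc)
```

170

p=3,k=2: acc = 0+5 = 5
p=3,k=3: acc = 5+6 = 11
p=3,k=4: acc = 11+7 = 18
p=3,k=5: acc = 18+8 = 26
p=4,k=2: acc = 26+6 = 32
p=4,k=3: acc = 32+7 = 39
p=4,k=4: acc = 39+8 = 47
p=4,k=5: acc = 47+9 = 56
p=5,k=2: acc = 56+7 = 63
p=5,k=3: acc = 63+8 = 71
p=5,k=4: acc = 71+9 = 80
p=5,k=5: acc = 80+10 = 90
p=6,k=2: acc = 90+8 = 98
p=6,k=3: acc = 98+9 = 107
p=6,k=4: acc = 107+10 = 117
p=6,k=5: acc = 117+11 = 128
p=7,k=2: acc = 128+9 = 137
p=7,k=3: acc = 137+10 = 147
p=7,k=4: acc = 147+11 = 158
p=7,k=5: acc = 158+12 = 170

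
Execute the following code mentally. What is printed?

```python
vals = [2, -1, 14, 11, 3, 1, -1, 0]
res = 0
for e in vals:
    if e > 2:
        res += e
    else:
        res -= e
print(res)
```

27

e=2: not >2, res = 0-2 = -2
e=-1: not >2, res = (-2)-(-1) = -1
e=14: >2, res = (-1)+14 = 13
e=11: >2, res = 13+11 = 24
e=3: >2, res = 24+3 = 27
e=1: not >2, res = 27-1 = 26
e=-1: not >2, res = 26-(-1) = 27
e=0: not >2, res = 27-0 = 27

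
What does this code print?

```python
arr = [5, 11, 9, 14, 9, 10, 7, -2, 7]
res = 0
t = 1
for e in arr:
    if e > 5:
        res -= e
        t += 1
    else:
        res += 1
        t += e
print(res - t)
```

e=5: not >5, res = 0+1 = 1; t=6
e=11: >5, res = 1-11 = -10; t=7
e=9: >5, res = (-10)-9 = -19; t=8
e=14: >5, res = (-19)-14 = -33; t=9
e=9: >5, res = (-33)-9 = -42; t=10
e=10: >5, res = (-42)-10 = -52; t=11
e=7: >5, res = (-52)-7 = -59; t=12
e=-2: not >5, res = (-59)+1 = -58; t=10
e=7: >5, res = (-58)-7 = -65; t=11
res-t = (-65)-11 = -76

-76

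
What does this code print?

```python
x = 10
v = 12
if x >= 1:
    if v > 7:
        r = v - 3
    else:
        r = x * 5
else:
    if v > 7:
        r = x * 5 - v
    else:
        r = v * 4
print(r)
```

9

x=10, v=12
x >= 1 is True; v > 7 is True
→ r = v - 3 = 9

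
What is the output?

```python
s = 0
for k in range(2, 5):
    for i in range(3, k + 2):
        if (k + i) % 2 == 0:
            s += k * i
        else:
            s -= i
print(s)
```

k=2,i=3: odd sum, s = 0-3 = -3
k=3,i=3: even sum, s = (-3)+9 = 6
k=3,i=4: odd sum, s = 6-4 = 2
k=4,i=3: odd sum, s = 2-3 = -1
k=4,i=4: even sum, s = (-1)+16 = 15
k=4,i=5: odd sum, s = 15-5 = 10

10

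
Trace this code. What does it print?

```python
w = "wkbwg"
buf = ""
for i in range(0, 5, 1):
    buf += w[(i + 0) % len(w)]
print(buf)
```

wkbwg

i=0: add w[0]='w' → 'w'
i=1: add w[1]='k' → 'wk'
i=2: add w[2]='b' → 'wkb'
i=3: add w[3]='w' → 'wkbw'
i=4: add w[4]='g' → 'wkbwg'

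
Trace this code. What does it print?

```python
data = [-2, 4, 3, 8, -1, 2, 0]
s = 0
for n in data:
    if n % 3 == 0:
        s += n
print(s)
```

3

n=-2: not %3==0
n=4: not %3==0
n=3: %3==0, s = 0+3 = 3
n=8: not %3==0
n=-1: not %3==0
n=2: not %3==0
n=0: %3==0, s = 3+0 = 3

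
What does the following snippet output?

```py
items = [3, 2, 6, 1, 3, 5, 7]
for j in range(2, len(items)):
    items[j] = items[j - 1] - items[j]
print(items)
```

[3, 2, -4, -5, -8, -13, -20]

j=2: items[2] = 2-6 = -4 → [3, 2, -4, 1, 3, 5, 7]
j=3: items[3] = (-4)-1 = -5 → [3, 2, -4, -5, 3, 5, 7]
j=4: items[4] = (-5)-3 = -8 → [3, 2, -4, -5, -8, 5, 7]
j=5: items[5] = (-8)-5 = -13 → [3, 2, -4, -5, -8, -13, 7]
j=6: items[6] = (-13)-7 = -20 → [3, 2, -4, -5, -8, -13, -20]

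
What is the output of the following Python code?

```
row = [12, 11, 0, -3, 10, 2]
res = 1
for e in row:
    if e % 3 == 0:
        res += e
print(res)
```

10

e=12: %3==0, res = 1+12 = 13
e=11: not %3==0
e=0: %3==0, res = 13+0 = 13
e=-3: %3==0, res = 13+(-3) = 10
e=10: not %3==0
e=2: not %3==0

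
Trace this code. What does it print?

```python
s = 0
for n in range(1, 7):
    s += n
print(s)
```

n=1: s = 0+1 = 1
n=2: s = 1+2 = 3
n=3: s = 3+3 = 6
n=4: s = 6+4 = 10
n=5: s = 10+5 = 15
n=6: s = 15+6 = 21

21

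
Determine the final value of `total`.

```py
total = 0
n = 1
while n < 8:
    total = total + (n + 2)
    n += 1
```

42

n=1: total = 0+3 = 3
n=2: total = 3+4 = 7
n=3: total = 7+5 = 12
n=4: total = 12+6 = 18
n=5: total = 18+7 = 25
n=6: total = 25+8 = 33
n=7: total = 33+9 = 42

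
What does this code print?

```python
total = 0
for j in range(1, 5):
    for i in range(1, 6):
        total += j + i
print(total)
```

110

j=1,i=1: total = 0+2 = 2
j=1,i=2: total = 2+3 = 5
j=1,i=3: total = 5+4 = 9
j=1,i=4: total = 9+5 = 14
j=1,i=5: total = 14+6 = 20
j=2,i=1: total = 20+3 = 23
j=2,i=2: total = 23+4 = 27
j=2,i=3: total = 27+5 = 32
j=2,i=4: total = 32+6 = 38
j=2,i=5: total = 38+7 = 45
j=3,i=1: total = 45+4 = 49
j=3,i=2: total = 49+5 = 54
j=3,i=3: total = 54+6 = 60
j=3,i=4: total = 60+7 = 67
j=3,i=5: total = 67+8 = 75
j=4,i=1: total = 75+5 = 80
j=4,i=2: total = 80+6 = 86
j=4,i=3: total = 86+7 = 93
j=4,i=4: total = 93+8 = 101
j=4,i=5: total = 101+9 = 110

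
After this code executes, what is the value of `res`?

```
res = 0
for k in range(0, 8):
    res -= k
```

k=0: res = 0-0 = 0
k=1: res = 0-1 = -1
k=2: res = (-1)-2 = -3
k=3: res = (-3)-3 = -6
k=4: res = (-6)-4 = -10
k=5: res = (-10)-5 = -15
k=6: res = (-15)-6 = -21
k=7: res = (-21)-7 = -28

-28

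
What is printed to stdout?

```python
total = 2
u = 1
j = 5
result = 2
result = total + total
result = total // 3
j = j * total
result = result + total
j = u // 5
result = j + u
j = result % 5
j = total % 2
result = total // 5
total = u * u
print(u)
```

1

result = 2+2 = 4
result = 2//3 = 0
j = 5*2 = 10
result = 0+2 = 2
j = 1//5 = 0
result = 0+1 = 1
j = 1%5 = 1
j = 2%2 = 0
result = 2//5 = 0
total = 1*1 = 1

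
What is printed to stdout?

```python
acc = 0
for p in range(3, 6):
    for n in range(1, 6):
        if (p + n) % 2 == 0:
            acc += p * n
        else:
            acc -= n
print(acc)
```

75

p=3,n=1: even sum, acc = 0+3 = 3
p=3,n=2: odd sum, acc = 3-2 = 1
p=3,n=3: even sum, acc = 1+9 = 10
p=3,n=4: odd sum, acc = 10-4 = 6
p=3,n=5: even sum, acc = 6+15 = 21
p=4,n=1: odd sum, acc = 21-1 = 20
p=4,n=2: even sum, acc = 20+8 = 28
p=4,n=3: odd sum, acc = 28-3 = 25
p=4,n=4: even sum, acc = 25+16 = 41
p=4,n=5: odd sum, acc = 41-5 = 36
p=5,n=1: even sum, acc = 36+5 = 41
p=5,n=2: odd sum, acc = 41-2 = 39
p=5,n=3: even sum, acc = 39+15 = 54
p=5,n=4: odd sum, acc = 54-4 = 50
p=5,n=5: even sum, acc = 50+25 = 75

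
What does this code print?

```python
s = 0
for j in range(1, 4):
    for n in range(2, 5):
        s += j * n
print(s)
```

54

j=1,n=2: s = 0+2 = 2
j=1,n=3: s = 2+3 = 5
j=1,n=4: s = 5+4 = 9
j=2,n=2: s = 9+4 = 13
j=2,n=3: s = 13+6 = 19
j=2,n=4: s = 19+8 = 27
j=3,n=2: s = 27+6 = 33
j=3,n=3: s = 33+9 = 42
j=3,n=4: s = 42+12 = 54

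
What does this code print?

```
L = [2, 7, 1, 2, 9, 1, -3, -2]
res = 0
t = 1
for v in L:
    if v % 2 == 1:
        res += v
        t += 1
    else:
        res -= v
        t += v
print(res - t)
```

5

v=2: not odd, res = 0-2 = -2; t=3
v=7: odd, res = (-2)+7 = 5; t=4
v=1: odd, res = 5+1 = 6; t=5
v=2: not odd, res = 6-2 = 4; t=7
v=9: odd, res = 4+9 = 13; t=8
v=1: odd, res = 13+1 = 14; t=9
v=-3: odd, res = 14+(-3) = 11; t=10
v=-2: not odd, res = 11-(-2) = 13; t=8
res-t = 13-8 = 5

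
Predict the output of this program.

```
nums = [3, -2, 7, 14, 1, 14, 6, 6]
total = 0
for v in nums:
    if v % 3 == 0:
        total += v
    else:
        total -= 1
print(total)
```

v=3: %3==0, total = 0+3 = 3
v=-2: not %3==0, total = 3-1 = 2
v=7: not %3==0, total = 2-1 = 1
v=14: not %3==0, total = 1-1 = 0
v=1: not %3==0, total = 0-1 = -1
v=14: not %3==0, total = (-1)-1 = -2
v=6: %3==0, total = (-2)+6 = 4
v=6: %3==0, total = 4+6 = 10

10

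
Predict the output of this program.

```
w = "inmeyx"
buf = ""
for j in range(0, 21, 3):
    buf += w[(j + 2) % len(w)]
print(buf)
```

mxmxmxm

j=0: add w[2]='m' → 'm'
j=3: add w[5]='x' → 'mx'
j=6: add w[2]='m' → 'mxm'
j=9: add w[5]='x' → 'mxmx'
j=12: add w[2]='m' → 'mxmxm'
j=15: add w[5]='x' → 'mxmxmx'
j=18: add w[2]='m' → 'mxmxmxm'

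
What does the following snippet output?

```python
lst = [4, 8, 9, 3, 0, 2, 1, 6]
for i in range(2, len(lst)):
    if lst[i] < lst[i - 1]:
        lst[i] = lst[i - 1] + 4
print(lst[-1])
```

i=2: 9>=8, unchanged → [4, 8, 9, 3, 0, 2, 1, 6]
i=3: 3<9, lst[3] = 9+4 = 13 → [4, 8, 9, 13, 0, 2, 1, 6]
i=4: 0<13, lst[4] = 13+4 = 17 → [4, 8, 9, 13, 17, 2, 1, 6]
i=5: 2<17, lst[5] = 17+4 = 21 → [4, 8, 9, 13, 17, 21, 1, 6]
i=6: 1<21, lst[6] = 21+4 = 25 → [4, 8, 9, 13, 17, 21, 25, 6]
i=7: 6<25, lst[7] = 25+4 = 29 → [4, 8, 9, 13, 17, 21, 25, 29]

29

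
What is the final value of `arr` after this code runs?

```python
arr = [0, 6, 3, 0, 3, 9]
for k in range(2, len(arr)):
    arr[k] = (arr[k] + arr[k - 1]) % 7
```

k=2: arr[2] = (3+6)%7 = 2 → [0, 6, 2, 0, 3, 9]
k=3: arr[3] = (0+2)%7 = 2 → [0, 6, 2, 2, 3, 9]
k=4: arr[4] = (3+2)%7 = 5 → [0, 6, 2, 2, 5, 9]
k=5: arr[5] = (9+5)%7 = 0 → [0, 6, 2, 2, 5, 0]

[0, 6, 2, 2, 5, 0]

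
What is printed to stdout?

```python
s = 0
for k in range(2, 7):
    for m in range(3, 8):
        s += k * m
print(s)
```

k=2,m=3: s = 0+6 = 6
k=2,m=4: s = 6+8 = 14
k=2,m=5: s = 14+10 = 24
k=2,m=6: s = 24+12 = 36
k=2,m=7: s = 36+14 = 50
k=3,m=3: s = 50+9 = 59
k=3,m=4: s = 59+12 = 71
k=3,m=5: s = 71+15 = 86
k=3,m=6: s = 86+18 = 104
k=3,m=7: s = 104+21 = 125
k=4,m=3: s = 125+12 = 137
k=4,m=4: s = 137+16 = 153
k=4,m=5: s = 153+20 = 173
k=4,m=6: s = 173+24 = 197
k=4,m=7: s = 197+28 = 225
k=5,m=3: s = 225+15 = 240
k=5,m=4: s = 240+20 = 260
k=5,m=5: s = 260+25 = 285
k=5,m=6: s = 285+30 = 315
k=5,m=7: s = 315+35 = 350
k=6,m=3: s = 350+18 = 368
k=6,m=4: s = 368+24 = 392
k=6,m=5: s = 392+30 = 422
k=6,m=6: s = 422+36 = 458
k=6,m=7: s = 458+42 = 500

500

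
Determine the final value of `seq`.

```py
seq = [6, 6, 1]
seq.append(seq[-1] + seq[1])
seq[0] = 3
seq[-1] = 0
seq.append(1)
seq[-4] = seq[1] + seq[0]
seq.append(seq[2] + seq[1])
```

append seq[-1]+seq[1] = 1+6 = 7 → [6, 6, 1, 7]
seq[0] = 3 → [3, 6, 1, 7]
seq[-1] = 0 → [3, 6, 1, 0]
append 1 → [3, 6, 1, 0, 1]
seq[-4] = seq[1]+seq[0] = 6+3 = 9 → [3, 9, 1, 0, 1]
append seq[2]+seq[1] = 1+9 = 10 → [3, 9, 1, 0, 1, 10]

[3, 9, 1, 0, 1, 10]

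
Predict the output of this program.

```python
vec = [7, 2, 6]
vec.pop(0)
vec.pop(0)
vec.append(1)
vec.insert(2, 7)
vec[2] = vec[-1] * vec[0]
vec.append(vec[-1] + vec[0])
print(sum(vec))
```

pop(0) removes 7 → [2, 6]
pop(0) removes 2 → [6]
append 1 → [6, 1]
insert 7 at 2 → [6, 1, 7]
vec[2] = vec[-1]*vec[0] = 7*6 = 42 → [6, 1, 42]
append vec[-1]+vec[0] = 42+6 = 48 → [6, 1, 42, 48]
sum = 97

97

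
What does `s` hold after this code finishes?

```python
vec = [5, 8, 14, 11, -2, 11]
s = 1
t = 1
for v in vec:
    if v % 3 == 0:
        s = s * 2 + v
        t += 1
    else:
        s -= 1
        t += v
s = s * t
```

-240

v=5: not %3==0, s = 1-1 = 0; t=6
v=8: not %3==0, s = 0-1 = -1; t=14
v=14: not %3==0, s = (-1)-1 = -2; t=28
v=11: not %3==0, s = (-2)-1 = -3; t=39
v=-2: not %3==0, s = (-3)-1 = -4; t=37
v=11: not %3==0, s = (-4)-1 = -5; t=48
s*t = (-5)*48 = -240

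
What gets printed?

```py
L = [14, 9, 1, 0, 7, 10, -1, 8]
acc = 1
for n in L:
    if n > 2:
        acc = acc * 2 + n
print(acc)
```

n=14: >2, acc = 1*2+14 = 16
n=9: >2, acc = 16*2+9 = 41
n=1: not >2
n=0: not >2
n=7: >2, acc = 41*2+7 = 89
n=10: >2, acc = 89*2+10 = 188
n=-1: not >2
n=8: >2, acc = 188*2+8 = 384

384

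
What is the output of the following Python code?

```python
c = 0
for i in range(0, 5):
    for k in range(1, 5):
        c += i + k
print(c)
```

90

i=0,k=1: c = 0+1 = 1
i=0,k=2: c = 1+2 = 3
i=0,k=3: c = 3+3 = 6
i=0,k=4: c = 6+4 = 10
i=1,k=1: c = 10+2 = 12
i=1,k=2: c = 12+3 = 15
i=1,k=3: c = 15+4 = 19
i=1,k=4: c = 19+5 = 24
i=2,k=1: c = 24+3 = 27
i=2,k=2: c = 27+4 = 31
i=2,k=3: c = 31+5 = 36
i=2,k=4: c = 36+6 = 42
i=3,k=1: c = 42+4 = 46
i=3,k=2: c = 46+5 = 51
i=3,k=3: c = 51+6 = 57
i=3,k=4: c = 57+7 = 64
i=4,k=1: c = 64+5 = 69
i=4,k=2: c = 69+6 = 75
i=4,k=3: c = 75+7 = 82
i=4,k=4: c = 82+8 = 90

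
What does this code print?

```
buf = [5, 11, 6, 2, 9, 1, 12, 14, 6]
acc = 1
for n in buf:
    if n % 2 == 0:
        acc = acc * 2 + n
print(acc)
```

226

n=5: not even
n=11: not even
n=6: even, acc = 1*2+6 = 8
n=2: even, acc = 8*2+2 = 18
n=9: not even
n=1: not even
n=12: even, acc = 18*2+12 = 48
n=14: even, acc = 48*2+14 = 110
n=6: even, acc = 110*2+6 = 226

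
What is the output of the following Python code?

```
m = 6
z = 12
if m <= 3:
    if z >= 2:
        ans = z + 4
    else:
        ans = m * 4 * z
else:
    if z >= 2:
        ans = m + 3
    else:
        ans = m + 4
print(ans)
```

9

m=6, z=12
m <= 3 is False; z >= 2 is True
→ ans = m + 3 = 9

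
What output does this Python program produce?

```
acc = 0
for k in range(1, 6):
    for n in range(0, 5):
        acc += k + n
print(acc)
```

125

k=1,n=0: acc = 0+1 = 1
k=1,n=1: acc = 1+2 = 3
k=1,n=2: acc = 3+3 = 6
k=1,n=3: acc = 6+4 = 10
k=1,n=4: acc = 10+5 = 15
k=2,n=0: acc = 15+2 = 17
k=2,n=1: acc = 17+3 = 20
k=2,n=2: acc = 20+4 = 24
k=2,n=3: acc = 24+5 = 29
k=2,n=4: acc = 29+6 = 35
k=3,n=0: acc = 35+3 = 38
k=3,n=1: acc = 38+4 = 42
k=3,n=2: acc = 42+5 = 47
k=3,n=3: acc = 47+6 = 53
k=3,n=4: acc = 53+7 = 60
k=4,n=0: acc = 60+4 = 64
k=4,n=1: acc = 64+5 = 69
k=4,n=2: acc = 69+6 = 75
k=4,n=3: acc = 75+7 = 82
k=4,n=4: acc = 82+8 = 90
k=5,n=0: acc = 90+5 = 95
k=5,n=1: acc = 95+6 = 101
k=5,n=2: acc = 101+7 = 108
k=5,n=3: acc = 108+8 = 116
k=5,n=4: acc = 116+9 = 125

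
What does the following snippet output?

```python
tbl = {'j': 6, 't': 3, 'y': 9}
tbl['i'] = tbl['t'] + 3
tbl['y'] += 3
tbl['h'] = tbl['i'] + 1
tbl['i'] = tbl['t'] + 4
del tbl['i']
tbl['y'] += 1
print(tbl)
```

{'j': 6, 't': 3, 'y': 13, 'h': 7}

tbl['i'] = tbl['t']+3 = 6 → {'j': 6, 't': 3, 'y': 9, 'i': 6}
tbl['y'] = 9+3 = 12 → {'j': 6, 't': 3, 'y': 12, 'i': 6}
tbl['h'] = tbl['i']+1 = 7 → {'j': 6, 't': 3, 'y': 12, 'i': 6, 'h': 7}
tbl['i'] = tbl['t']+4 = 7 → {'j': 6, 't': 3, 'y': 12, 'i': 7, 'h': 7}
del 'i' → {'j': 6, 't': 3, 'y': 12, 'h': 7}
tbl['y'] = 12+1 = 13 → {'j': 6, 't': 3, 'y': 13, 'h': 7}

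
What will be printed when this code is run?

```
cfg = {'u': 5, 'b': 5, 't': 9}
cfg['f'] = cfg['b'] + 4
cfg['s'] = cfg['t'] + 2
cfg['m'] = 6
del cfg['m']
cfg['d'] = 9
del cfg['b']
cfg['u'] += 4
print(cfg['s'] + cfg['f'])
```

cfg['f'] = cfg['b']+4 = 9 → {'u': 5, 'b': 5, 't': 9, 'f': 9}
cfg['s'] = cfg['t']+2 = 11 → {'u': 5, 'b': 5, 't': 9, 'f': 9, 's': 11}
cfg['m'] = 6 → {'u': 5, 'b': 5, 't': 9, 'f': 9, 's': 11, 'm': 6}
del 'm' → {'u': 5, 'b': 5, 't': 9, 'f': 9, 's': 11}
cfg['d'] = 9 → {'u': 5, 'b': 5, 't': 9, 'f': 9, 's': 11, 'd': 9}
del 'b' → {'u': 5, 't': 9, 'f': 9, 's': 11, 'd': 9}
cfg['u'] = 5+4 = 9 → {'u': 9, 't': 9, 'f': 9, 's': 11, 'd': 9}
cfg['s']+cfg['f'] = 11+9 = 20

20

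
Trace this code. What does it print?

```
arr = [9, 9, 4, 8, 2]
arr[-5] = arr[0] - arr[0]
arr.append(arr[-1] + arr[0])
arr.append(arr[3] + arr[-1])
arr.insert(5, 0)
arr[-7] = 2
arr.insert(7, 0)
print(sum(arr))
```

28

arr[-5] = arr[0]-arr[0] = 9-9 = 0 → [0, 9, 4, 8, 2]
append arr[-1]+arr[0] = 2+0 = 2 → [0, 9, 4, 8, 2, 2]
append arr[3]+arr[-1] = 8+2 = 10 → [0, 9, 4, 8, 2, 2, 10]
insert 0 at 5 → [0, 9, 4, 8, 2, 0, 2, 10]
arr[-7] = 2 → [0, 2, 4, 8, 2, 0, 2, 10]
insert 0 at 7 → [0, 2, 4, 8, 2, 0, 2, 0, 10]
sum = 28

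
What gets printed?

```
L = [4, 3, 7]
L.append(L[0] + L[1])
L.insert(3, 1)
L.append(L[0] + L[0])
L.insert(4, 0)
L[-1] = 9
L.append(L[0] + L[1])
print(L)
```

[4, 3, 7, 1, 0, 7, 9, 7]

append L[0]+L[1] = 4+3 = 7 → [4, 3, 7, 7]
insert 1 at 3 → [4, 3, 7, 1, 7]
append L[0]+L[0] = 4+4 = 8 → [4, 3, 7, 1, 7, 8]
insert 0 at 4 → [4, 3, 7, 1, 0, 7, 8]
L[-1] = 9 → [4, 3, 7, 1, 0, 7, 9]
append L[0]+L[1] = 4+3 = 7 → [4, 3, 7, 1, 0, 7, 9, 7]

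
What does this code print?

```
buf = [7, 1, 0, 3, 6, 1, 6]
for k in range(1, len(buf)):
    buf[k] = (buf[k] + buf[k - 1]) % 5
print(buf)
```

k=1: buf[1] = (1+7)%5 = 3 → [7, 3, 0, 3, 6, 1, 6]
k=2: buf[2] = (0+3)%5 = 3 → [7, 3, 3, 3, 6, 1, 6]
k=3: buf[3] = (3+3)%5 = 1 → [7, 3, 3, 1, 6, 1, 6]
k=4: buf[4] = (6+1)%5 = 2 → [7, 3, 3, 1, 2, 1, 6]
k=5: buf[5] = (1+2)%5 = 3 → [7, 3, 3, 1, 2, 3, 6]
k=6: buf[6] = (6+3)%5 = 4 → [7, 3, 3, 1, 2, 3, 4]

[7, 3, 3, 1, 2, 3, 4]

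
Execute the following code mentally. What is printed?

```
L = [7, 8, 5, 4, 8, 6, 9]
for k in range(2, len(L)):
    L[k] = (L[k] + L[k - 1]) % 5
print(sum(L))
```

21

k=2: L[2] = (5+8)%5 = 3 → [7, 8, 3, 4, 8, 6, 9]
k=3: L[3] = (4+3)%5 = 2 → [7, 8, 3, 2, 8, 6, 9]
k=4: L[4] = (8+2)%5 = 0 → [7, 8, 3, 2, 0, 6, 9]
k=5: L[5] = (6+0)%5 = 1 → [7, 8, 3, 2, 0, 1, 9]
k=6: L[6] = (9+1)%5 = 0 → [7, 8, 3, 2, 0, 1, 0]
sum = 21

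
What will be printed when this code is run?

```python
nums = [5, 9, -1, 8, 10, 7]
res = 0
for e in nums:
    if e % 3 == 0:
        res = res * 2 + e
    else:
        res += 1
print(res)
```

15

e=5: not %3==0, res = 0+1 = 1
e=9: %3==0, res = 1*2+9 = 11
e=-1: not %3==0, res = 11+1 = 12
e=8: not %3==0, res = 12+1 = 13
e=10: not %3==0, res = 13+1 = 14
e=7: not %3==0, res = 14+1 = 15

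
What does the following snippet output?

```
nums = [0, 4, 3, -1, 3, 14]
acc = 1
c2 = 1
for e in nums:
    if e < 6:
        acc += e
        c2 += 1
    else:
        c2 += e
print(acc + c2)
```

30

e=0: <6, acc = 1+0 = 1; c2=2
e=4: <6, acc = 1+4 = 5; c2=3
e=3: <6, acc = 5+3 = 8; c2=4
e=-1: <6, acc = 8+(-1) = 7; c2=5
e=3: <6, acc = 7+3 = 10; c2=6
e=14: not <6; c2=20
acc+c2 = 10+20 = 30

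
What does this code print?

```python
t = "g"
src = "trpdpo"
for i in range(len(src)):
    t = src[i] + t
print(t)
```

i=0: prepend 't' → 'tg'
i=1: prepend 'r' → 'rtg'
i=2: prepend 'p' → 'prtg'
i=3: prepend 'd' → 'dprtg'
i=4: prepend 'p' → 'pdprtg'
i=5: prepend 'o' → 'opdprtg'

opdprtg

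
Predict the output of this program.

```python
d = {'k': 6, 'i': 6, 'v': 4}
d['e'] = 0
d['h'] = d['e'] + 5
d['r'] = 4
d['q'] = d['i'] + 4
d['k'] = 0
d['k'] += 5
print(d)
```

d['e'] = 0 → {'k': 6, 'i': 6, 'v': 4, 'e': 0}
d['h'] = d['e']+5 = 5 → {'k': 6, 'i': 6, 'v': 4, 'e': 0, 'h': 5}
d['r'] = 4 → {'k': 6, 'i': 6, 'v': 4, 'e': 0, 'h': 5, 'r': 4}
d['q'] = d['i']+4 = 10 → {'k': 6, 'i': 6, 'v': 4, 'e': 0, 'h': 5, 'r': 4, 'q': 10}
d['k'] = 0 → {'k': 0, 'i': 6, 'v': 4, 'e': 0, 'h': 5, 'r': 4, 'q': 10}
d['k'] = 0+5 = 5 → {'k': 5, 'i': 6, 'v': 4, 'e': 0, 'h': 5, 'r': 4, 'q': 10}

{'k': 5, 'i': 6, 'v': 4, 'e': 0, 'h': 5, 'r': 4, 'q': 10}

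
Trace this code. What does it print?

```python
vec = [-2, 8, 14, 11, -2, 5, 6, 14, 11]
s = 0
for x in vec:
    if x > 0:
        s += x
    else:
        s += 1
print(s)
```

71

x=-2: not >0, s = 0+1 = 1
x=8: >0, s = 1+8 = 9
x=14: >0, s = 9+14 = 23
x=11: >0, s = 23+11 = 34
x=-2: not >0, s = 34+1 = 35
x=5: >0, s = 35+5 = 40
x=6: >0, s = 40+6 = 46
x=14: >0, s = 46+14 = 60
x=11: >0, s = 60+11 = 71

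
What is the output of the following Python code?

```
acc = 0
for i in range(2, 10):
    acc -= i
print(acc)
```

-44

i=2: acc = 0-2 = -2
i=3: acc = (-2)-3 = -5
i=4: acc = (-5)-4 = -9
i=5: acc = (-9)-5 = -14
i=6: acc = (-14)-6 = -20
i=7: acc = (-20)-7 = -27
i=8: acc = (-27)-8 = -35
i=9: acc = (-35)-9 = -44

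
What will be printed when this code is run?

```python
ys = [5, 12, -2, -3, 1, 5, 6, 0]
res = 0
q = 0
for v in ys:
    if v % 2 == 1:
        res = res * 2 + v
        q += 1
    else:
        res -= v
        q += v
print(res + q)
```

-31

v=5: odd, res = 0*2+5 = 5; q=1
v=12: not odd, res = 5-12 = -7; q=13
v=-2: not odd, res = (-7)-(-2) = -5; q=11
v=-3: odd, res = (-5)*2+(-3) = -13; q=12
v=1: odd, res = (-13)*2+1 = -25; q=13
v=5: odd, res = (-25)*2+5 = -45; q=14
v=6: not odd, res = (-45)-6 = -51; q=20
v=0: not odd, res = (-51)-0 = -51; q=20
res+q = (-51)+20 = -31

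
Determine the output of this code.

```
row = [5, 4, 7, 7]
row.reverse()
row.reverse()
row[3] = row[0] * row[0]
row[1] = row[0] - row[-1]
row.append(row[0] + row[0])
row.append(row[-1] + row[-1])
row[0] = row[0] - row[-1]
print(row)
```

reverse → [7, 7, 4, 5]
reverse → [5, 4, 7, 7]
row[3] = row[0]*row[0] = 5*5 = 25 → [5, 4, 7, 25]
row[1] = row[0]-row[-1] = 5-25 = -20 → [5, -20, 7, 25]
append row[0]+row[0] = 5+5 = 10 → [5, -20, 7, 25, 10]
append row[-1]+row[-1] = 10+10 = 20 → [5, -20, 7, 25, 10, 20]
row[0] = row[0]-row[-1] = 5-20 = -15 → [-15, -20, 7, 25, 10, 20]

[-15, -20, 7, 25, 10, 20]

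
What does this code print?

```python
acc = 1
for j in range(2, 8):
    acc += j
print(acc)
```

28

j=2: acc = 1+2 = 3
j=3: acc = 3+3 = 6
j=4: acc = 6+4 = 10
j=5: acc = 10+5 = 15
j=6: acc = 15+6 = 21
j=7: acc = 21+7 = 28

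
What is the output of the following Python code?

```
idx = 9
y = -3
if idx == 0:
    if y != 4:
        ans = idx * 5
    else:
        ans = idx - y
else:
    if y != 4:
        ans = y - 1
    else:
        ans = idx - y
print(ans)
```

-4

idx=9, y=-3
idx == 0 is False; y != 4 is True
→ ans = y - 1 = -4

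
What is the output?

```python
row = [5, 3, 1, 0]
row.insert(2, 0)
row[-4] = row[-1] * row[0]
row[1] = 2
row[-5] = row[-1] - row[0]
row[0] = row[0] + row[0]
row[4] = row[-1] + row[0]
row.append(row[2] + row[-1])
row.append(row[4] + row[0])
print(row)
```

insert 0 at 2 → [5, 3, 0, 1, 0]
row[-4] = row[-1]*row[0] = 0*5 = 0 → [5, 0, 0, 1, 0]
row[1] = 2 → [5, 2, 0, 1, 0]
row[-5] = row[-1]-row[0] = 0-5 = -5 → [-5, 2, 0, 1, 0]
row[0] = row[0]+row[0] = (-5)+(-5) = -10 → [-10, 2, 0, 1, 0]
row[4] = row[-1]+row[0] = 0+(-10) = -10 → [-10, 2, 0, 1, -10]
append row[2]+row[-1] = 0+(-10) = -10 → [-10, 2, 0, 1, -10, -10]
append row[4]+row[0] = (-10)+(-10) = -20 → [-10, 2, 0, 1, -10, -10, -20]

[-10, 2, 0, 1, -10, -10, -20]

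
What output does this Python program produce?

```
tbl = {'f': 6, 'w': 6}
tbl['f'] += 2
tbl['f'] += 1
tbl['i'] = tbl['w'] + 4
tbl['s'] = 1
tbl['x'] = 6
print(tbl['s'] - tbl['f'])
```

-8

tbl['f'] = 6+2 = 8 → {'f': 8, 'w': 6}
tbl['f'] = 8+1 = 9 → {'f': 9, 'w': 6}
tbl['i'] = tbl['w']+4 = 10 → {'f': 9, 'w': 6, 'i': 10}
tbl['s'] = 1 → {'f': 9, 'w': 6, 'i': 10, 's': 1}
tbl['x'] = 6 → {'f': 9, 'w': 6, 'i': 10, 's': 1, 'x': 6}
tbl['s']-tbl['f'] = 1-9 = -8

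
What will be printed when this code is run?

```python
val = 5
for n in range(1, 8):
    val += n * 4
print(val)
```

n=1: val = 5+1*4 = 9
n=2: val = 9+2*4 = 17
n=3: val = 17+3*4 = 29
n=4: val = 29+4*4 = 45
n=5: val = 45+5*4 = 65
n=6: val = 65+6*4 = 89
n=7: val = 89+7*4 = 117

117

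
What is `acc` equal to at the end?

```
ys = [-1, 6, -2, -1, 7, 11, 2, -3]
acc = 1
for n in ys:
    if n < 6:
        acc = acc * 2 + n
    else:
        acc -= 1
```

-27

n=-1: <6, acc = 1*2+(-1) = 1
n=6: not <6, acc = 1-1 = 0
n=-2: <6, acc = 0*2+(-2) = -2
n=-1: <6, acc = (-2)*2+(-1) = -5
n=7: not <6, acc = (-5)-1 = -6
n=11: not <6, acc = (-6)-1 = -7
n=2: <6, acc = (-7)*2+2 = -12
n=-3: <6, acc = (-12)*2+(-3) = -27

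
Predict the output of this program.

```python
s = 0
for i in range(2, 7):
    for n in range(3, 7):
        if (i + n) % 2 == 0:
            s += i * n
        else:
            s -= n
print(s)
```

i=2,n=3: odd sum, s = 0-3 = -3
i=2,n=4: even sum, s = (-3)+8 = 5
i=2,n=5: odd sum, s = 5-5 = 0
i=2,n=6: even sum, s = 0+12 = 12
i=3,n=3: even sum, s = 12+9 = 21
i=3,n=4: odd sum, s = 21-4 = 17
i=3,n=5: even sum, s = 17+15 = 32
i=3,n=6: odd sum, s = 32-6 = 26
i=4,n=3: odd sum, s = 26-3 = 23
i=4,n=4: even sum, s = 23+16 = 39
i=4,n=5: odd sum, s = 39-5 = 34
i=4,n=6: even sum, s = 34+24 = 58
i=5,n=3: even sum, s = 58+15 = 73
i=5,n=4: odd sum, s = 73-4 = 69
i=5,n=5: even sum, s = 69+25 = 94
i=5,n=6: odd sum, s = 94-6 = 88
i=6,n=3: odd sum, s = 88-3 = 85
i=6,n=4: even sum, s = 85+24 = 109
i=6,n=5: odd sum, s = 109-5 = 104
i=6,n=6: even sum, s = 104+36 = 140

140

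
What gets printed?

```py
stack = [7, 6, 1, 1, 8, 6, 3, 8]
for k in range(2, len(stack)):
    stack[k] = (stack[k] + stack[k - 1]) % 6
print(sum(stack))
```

k=2: stack[2] = (1+6)%6 = 1 → [7, 6, 1, 1, 8, 6, 3, 8]
k=3: stack[3] = (1+1)%6 = 2 → [7, 6, 1, 2, 8, 6, 3, 8]
k=4: stack[4] = (8+2)%6 = 4 → [7, 6, 1, 2, 4, 6, 3, 8]
k=5: stack[5] = (6+4)%6 = 4 → [7, 6, 1, 2, 4, 4, 3, 8]
k=6: stack[6] = (3+4)%6 = 1 → [7, 6, 1, 2, 4, 4, 1, 8]
k=7: stack[7] = (8+1)%6 = 3 → [7, 6, 1, 2, 4, 4, 1, 3]
sum = 28

28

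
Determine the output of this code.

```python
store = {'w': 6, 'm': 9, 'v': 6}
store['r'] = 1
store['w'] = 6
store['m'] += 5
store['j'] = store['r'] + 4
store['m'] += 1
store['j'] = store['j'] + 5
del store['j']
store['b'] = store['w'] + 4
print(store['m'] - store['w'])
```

store['r'] = 1 → {'w': 6, 'm': 9, 'v': 6, 'r': 1}
store['w'] = 6 → {'w': 6, 'm': 9, 'v': 6, 'r': 1}
store['m'] = 9+5 = 14 → {'w': 6, 'm': 14, 'v': 6, 'r': 1}
store['j'] = store['r']+4 = 5 → {'w': 6, 'm': 14, 'v': 6, 'r': 1, 'j': 5}
store['m'] = 14+1 = 15 → {'w': 6, 'm': 15, 'v': 6, 'r': 1, 'j': 5}
store['j'] = store['j']+5 = 10 → {'w': 6, 'm': 15, 'v': 6, 'r': 1, 'j': 10}
del 'j' → {'w': 6, 'm': 15, 'v': 6, 'r': 1}
store['b'] = store['w']+4 = 10 → {'w': 6, 'm': 15, 'v': 6, 'r': 1, 'b': 10}
store['m']-store['w'] = 15-6 = 9

9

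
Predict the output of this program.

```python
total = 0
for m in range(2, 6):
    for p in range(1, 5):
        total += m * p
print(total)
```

140

m=2,p=1: total = 0+2 = 2
m=2,p=2: total = 2+4 = 6
m=2,p=3: total = 6+6 = 12
m=2,p=4: total = 12+8 = 20
m=3,p=1: total = 20+3 = 23
m=3,p=2: total = 23+6 = 29
m=3,p=3: total = 29+9 = 38
m=3,p=4: total = 38+12 = 50
m=4,p=1: total = 50+4 = 54
m=4,p=2: total = 54+8 = 62
m=4,p=3: total = 62+12 = 74
m=4,p=4: total = 74+16 = 90
m=5,p=1: total = 90+5 = 95
m=5,p=2: total = 95+10 = 105
m=5,p=3: total = 105+15 = 120
m=5,p=4: total = 120+20 = 140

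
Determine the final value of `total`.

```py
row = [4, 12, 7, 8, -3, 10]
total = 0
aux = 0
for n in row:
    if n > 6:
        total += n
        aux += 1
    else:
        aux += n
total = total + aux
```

n=4: not >6; aux=4
n=12: >6, total = 0+12 = 12; aux=5
n=7: >6, total = 12+7 = 19; aux=6
n=8: >6, total = 19+8 = 27; aux=7
n=-3: not >6; aux=4
n=10: >6, total = 27+10 = 37; aux=5
total+aux = 37+5 = 42

42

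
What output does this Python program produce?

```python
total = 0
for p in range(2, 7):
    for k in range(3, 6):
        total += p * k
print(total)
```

240

p=2,k=3: total = 0+6 = 6
p=2,k=4: total = 6+8 = 14
p=2,k=5: total = 14+10 = 24
p=3,k=3: total = 24+9 = 33
p=3,k=4: total = 33+12 = 45
p=3,k=5: total = 45+15 = 60
p=4,k=3: total = 60+12 = 72
p=4,k=4: total = 72+16 = 88
p=4,k=5: total = 88+20 = 108
p=5,k=3: total = 108+15 = 123
p=5,k=4: total = 123+20 = 143
p=5,k=5: total = 143+25 = 168
p=6,k=3: total = 168+18 = 186
p=6,k=4: total = 186+24 = 210
p=6,k=5: total = 210+30 = 240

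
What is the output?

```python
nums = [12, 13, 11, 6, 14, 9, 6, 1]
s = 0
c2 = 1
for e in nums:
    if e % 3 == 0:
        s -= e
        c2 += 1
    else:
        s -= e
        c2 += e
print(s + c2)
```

e=12: %3==0, s = 0-12 = -12; c2=2
e=13: not %3==0, s = (-12)-13 = -25; c2=15
e=11: not %3==0, s = (-25)-11 = -36; c2=26
e=6: %3==0, s = (-36)-6 = -42; c2=27
e=14: not %3==0, s = (-42)-14 = -56; c2=41
e=9: %3==0, s = (-56)-9 = -65; c2=42
e=6: %3==0, s = (-65)-6 = -71; c2=43
e=1: not %3==0, s = (-71)-1 = -72; c2=44
s+c2 = (-72)+44 = -28

-28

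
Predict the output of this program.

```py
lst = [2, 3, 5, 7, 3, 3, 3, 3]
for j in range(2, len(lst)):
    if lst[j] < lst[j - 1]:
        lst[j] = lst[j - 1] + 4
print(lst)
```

j=2: 5>=3, unchanged → [2, 3, 5, 7, 3, 3, 3, 3]
j=3: 7>=5, unchanged → [2, 3, 5, 7, 3, 3, 3, 3]
j=4: 3<7, lst[4] = 7+4 = 11 → [2, 3, 5, 7, 11, 3, 3, 3]
j=5: 3<11, lst[5] = 11+4 = 15 → [2, 3, 5, 7, 11, 15, 3, 3]
j=6: 3<15, lst[6] = 15+4 = 19 → [2, 3, 5, 7, 11, 15, 19, 3]
j=7: 3<19, lst[7] = 19+4 = 23 → [2, 3, 5, 7, 11, 15, 19, 23]

[2, 3, 5, 7, 11, 15, 19, 23]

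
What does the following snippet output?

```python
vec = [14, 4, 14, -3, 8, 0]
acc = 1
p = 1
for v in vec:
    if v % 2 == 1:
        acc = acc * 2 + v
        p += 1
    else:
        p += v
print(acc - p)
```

v=14: not odd; p=15
v=4: not odd; p=19
v=14: not odd; p=33
v=-3: odd, acc = 1*2+(-3) = -1; p=34
v=8: not odd; p=42
v=0: not odd; p=42
acc-p = (-1)-42 = -43

-43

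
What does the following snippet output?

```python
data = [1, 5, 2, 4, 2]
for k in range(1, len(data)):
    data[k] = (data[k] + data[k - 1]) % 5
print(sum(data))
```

11

k=1: data[1] = (5+1)%5 = 1 → [1, 1, 2, 4, 2]
k=2: data[2] = (2+1)%5 = 3 → [1, 1, 3, 4, 2]
k=3: data[3] = (4+3)%5 = 2 → [1, 1, 3, 2, 2]
k=4: data[4] = (2+2)%5 = 4 → [1, 1, 3, 2, 4]
sum = 11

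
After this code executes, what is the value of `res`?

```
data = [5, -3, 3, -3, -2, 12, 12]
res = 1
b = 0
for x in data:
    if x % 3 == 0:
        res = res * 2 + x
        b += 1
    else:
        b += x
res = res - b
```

24

x=5: not %3==0; b=5
x=-3: %3==0, res = 1*2+(-3) = -1; b=6
x=3: %3==0, res = (-1)*2+3 = 1; b=7
x=-3: %3==0, res = 1*2+(-3) = -1; b=8
x=-2: not %3==0; b=6
x=12: %3==0, res = (-1)*2+12 = 10; b=7
x=12: %3==0, res = 10*2+12 = 32; b=8
res-b = 32-8 = 24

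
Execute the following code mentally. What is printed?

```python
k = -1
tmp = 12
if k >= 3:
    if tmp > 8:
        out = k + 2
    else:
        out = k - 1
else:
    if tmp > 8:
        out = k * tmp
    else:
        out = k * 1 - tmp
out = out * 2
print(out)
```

k=-1, tmp=12
k >= 3 is False; tmp > 8 is True
→ out = k * tmp = -12
out = (-12)*2 = -24

-24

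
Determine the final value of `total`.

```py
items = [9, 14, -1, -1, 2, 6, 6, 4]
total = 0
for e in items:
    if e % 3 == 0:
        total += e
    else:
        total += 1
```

e=9: %3==0, total = 0+9 = 9
e=14: not %3==0, total = 9+1 = 10
e=-1: not %3==0, total = 10+1 = 11
e=-1: not %3==0, total = 11+1 = 12
e=2: not %3==0, total = 12+1 = 13
e=6: %3==0, total = 13+6 = 19
e=6: %3==0, total = 19+6 = 25
e=4: not %3==0, total = 25+1 = 26

26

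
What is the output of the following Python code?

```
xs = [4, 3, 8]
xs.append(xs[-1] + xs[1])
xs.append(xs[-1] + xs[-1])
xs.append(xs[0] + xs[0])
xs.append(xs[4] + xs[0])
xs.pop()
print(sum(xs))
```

append xs[-1]+xs[1] = 8+3 = 11 → [4, 3, 8, 11]
append xs[-1]+xs[-1] = 11+11 = 22 → [4, 3, 8, 11, 22]
append xs[0]+xs[0] = 4+4 = 8 → [4, 3, 8, 11, 22, 8]
append xs[4]+xs[0] = 22+4 = 26 → [4, 3, 8, 11, 22, 8, 26]
pop() removes 26 → [4, 3, 8, 11, 22, 8]
sum = 56

56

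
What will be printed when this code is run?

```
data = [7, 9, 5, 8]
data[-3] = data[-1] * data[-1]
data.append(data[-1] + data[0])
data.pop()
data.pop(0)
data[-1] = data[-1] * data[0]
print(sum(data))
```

data[-3] = data[-1]*data[-1] = 8*8 = 64 → [7, 64, 5, 8]
append data[-1]+data[0] = 8+7 = 15 → [7, 64, 5, 8, 15]
pop() removes 15 → [7, 64, 5, 8]
pop(0) removes 7 → [64, 5, 8]
data[-1] = data[-1]*data[0] = 8*64 = 512 → [64, 5, 512]
sum = 581

581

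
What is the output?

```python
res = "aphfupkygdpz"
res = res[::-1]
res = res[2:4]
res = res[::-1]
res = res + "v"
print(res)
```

gdv

reverse → 'zpdgykpufhpa'
slice [2:4] → 'dg'
reverse → 'gd'
+ 'v' → 'gdv'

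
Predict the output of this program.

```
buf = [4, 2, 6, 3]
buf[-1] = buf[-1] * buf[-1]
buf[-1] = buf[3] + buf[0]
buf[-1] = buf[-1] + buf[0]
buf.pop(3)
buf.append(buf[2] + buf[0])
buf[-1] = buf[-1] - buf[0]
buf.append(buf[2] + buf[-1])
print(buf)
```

buf[-1] = buf[-1]*buf[-1] = 3*3 = 9 → [4, 2, 6, 9]
buf[-1] = buf[3]+buf[0] = 9+4 = 13 → [4, 2, 6, 13]
buf[-1] = buf[-1]+buf[0] = 13+4 = 17 → [4, 2, 6, 17]
pop(3) removes 17 → [4, 2, 6]
append buf[2]+buf[0] = 6+4 = 10 → [4, 2, 6, 10]
buf[-1] = buf[-1]-buf[0] = 10-4 = 6 → [4, 2, 6, 6]
append buf[2]+buf[-1] = 6+6 = 12 → [4, 2, 6, 6, 12]

[4, 2, 6, 6, 12]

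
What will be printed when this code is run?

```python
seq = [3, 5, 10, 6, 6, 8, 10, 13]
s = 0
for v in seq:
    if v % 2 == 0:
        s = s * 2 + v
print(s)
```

258

v=3: not even
v=5: not even
v=10: even, s = 0*2+10 = 10
v=6: even, s = 10*2+6 = 26
v=6: even, s = 26*2+6 = 58
v=8: even, s = 58*2+8 = 124
v=10: even, s = 124*2+10 = 258
v=13: not even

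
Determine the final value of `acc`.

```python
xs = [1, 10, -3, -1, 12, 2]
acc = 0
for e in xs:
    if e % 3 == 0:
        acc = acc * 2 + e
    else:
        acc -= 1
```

-5

e=1: not %3==0, acc = 0-1 = -1
e=10: not %3==0, acc = (-1)-1 = -2
e=-3: %3==0, acc = (-2)*2+(-3) = -7
e=-1: not %3==0, acc = (-7)-1 = -8
e=12: %3==0, acc = (-8)*2+12 = -4
e=2: not %3==0, acc = (-4)-1 = -5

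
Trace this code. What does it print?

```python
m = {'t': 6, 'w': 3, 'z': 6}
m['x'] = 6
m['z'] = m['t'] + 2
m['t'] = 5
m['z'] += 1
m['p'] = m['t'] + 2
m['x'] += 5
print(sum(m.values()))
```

35

m['x'] = 6 → {'t': 6, 'w': 3, 'z': 6, 'x': 6}
m['z'] = m['t']+2 = 8 → {'t': 6, 'w': 3, 'z': 8, 'x': 6}
m['t'] = 5 → {'t': 5, 'w': 3, 'z': 8, 'x': 6}
m['z'] = 8+1 = 9 → {'t': 5, 'w': 3, 'z': 9, 'x': 6}
m['p'] = m['t']+2 = 7 → {'t': 5, 'w': 3, 'z': 9, 'x': 6, 'p': 7}
m['x'] = 6+5 = 11 → {'t': 5, 'w': 3, 'z': 9, 'x': 11, 'p': 7}
sum of values = 35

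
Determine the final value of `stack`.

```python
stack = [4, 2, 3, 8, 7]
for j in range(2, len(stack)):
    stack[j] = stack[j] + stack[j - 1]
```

[4, 2, 5, 13, 20]

j=2: stack[2] = 3+2 = 5 → [4, 2, 5, 8, 7]
j=3: stack[3] = 8+5 = 13 → [4, 2, 5, 13, 7]
j=4: stack[4] = 7+13 = 20 → [4, 2, 5, 13, 20]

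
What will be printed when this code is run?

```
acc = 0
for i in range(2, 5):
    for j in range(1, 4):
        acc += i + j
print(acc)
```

i=2,j=1: acc = 0+3 = 3
i=2,j=2: acc = 3+4 = 7
i=2,j=3: acc = 7+5 = 12
i=3,j=1: acc = 12+4 = 16
i=3,j=2: acc = 16+5 = 21
i=3,j=3: acc = 21+6 = 27
i=4,j=1: acc = 27+5 = 32
i=4,j=2: acc = 32+6 = 38
i=4,j=3: acc = 38+7 = 45

45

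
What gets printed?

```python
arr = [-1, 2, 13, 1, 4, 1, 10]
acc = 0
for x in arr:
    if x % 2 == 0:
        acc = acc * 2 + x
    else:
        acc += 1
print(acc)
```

44

x=-1: not even, acc = 0+1 = 1
x=2: even, acc = 1*2+2 = 4
x=13: not even, acc = 4+1 = 5
x=1: not even, acc = 5+1 = 6
x=4: even, acc = 6*2+4 = 16
x=1: not even, acc = 16+1 = 17
x=10: even, acc = 17*2+10 = 44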